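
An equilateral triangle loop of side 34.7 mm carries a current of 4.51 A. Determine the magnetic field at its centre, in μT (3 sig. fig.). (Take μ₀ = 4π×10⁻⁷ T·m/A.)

B ≈ 234 μT

Each side is a finite straight segment at perpendicular distance d = a/(2 tan(π/3)) = 0.01002 m from the centre, with end-angles ±π/3.
One side contributes B₁ = (μ₀I/4πd)·2 sin(π/3) = 7.80×10⁻⁵ T.
All 3 sides add in the same direction: B = 3 × 7.80×10⁻⁵ = 2.34×10⁻⁴ T.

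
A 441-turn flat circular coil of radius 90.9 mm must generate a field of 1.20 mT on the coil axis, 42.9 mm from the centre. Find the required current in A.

I ≈ 0.532 A

For an N-turn coil, B = Nμ₀IR²/[2(R²+z²)^(3/2)] with R = 0.0909 m, z = 0.0429 m, so I = 2B(R²+z²)^(3/2)/(Nμ₀R²) = 2 × 1.20×10⁻³ × 1.02×10⁻³ / (441 × 4π×10⁻⁷ × 0.008263) = 0.532 A.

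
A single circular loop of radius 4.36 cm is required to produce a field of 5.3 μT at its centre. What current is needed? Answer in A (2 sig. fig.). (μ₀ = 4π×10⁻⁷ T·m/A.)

At the centre of a circular loop B = μ₀I/(2R), so I = 2RB/μ₀.
With R = 0.0436 m, I = 2 × 0.0436 × 5.30×10⁻⁶ / (4π×10⁻⁷) = 0.368 A.

I ≈ 0.37 A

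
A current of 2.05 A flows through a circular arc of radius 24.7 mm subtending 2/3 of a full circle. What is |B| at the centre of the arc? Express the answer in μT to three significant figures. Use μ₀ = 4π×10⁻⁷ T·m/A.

B ≈ 34.8 μT

The Biot–Savart field of a circular arc at its centre is B = μ₀Iφ/(4πR), with φ = 4.189 rad.
B = (4π×10⁻⁷ × 2.05 × 4.189) / (4π × 0.0247) = 3.48×10⁻⁵ T.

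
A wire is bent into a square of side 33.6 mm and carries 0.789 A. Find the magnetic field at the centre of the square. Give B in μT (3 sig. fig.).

Each side is a finite straight segment at perpendicular distance d = a/(2 tan(π/4)) = 0.0168 m from the centre, with end-angles ±π/4.
One side contributes B₁ = (μ₀I/4πd)·2 sin(π/4) = 6.64×10⁻⁶ T.
All 4 sides add in the same direction: B = 4 × 6.64×10⁻⁶ = 2.66×10⁻⁵ T.

B ≈ 26.6 μT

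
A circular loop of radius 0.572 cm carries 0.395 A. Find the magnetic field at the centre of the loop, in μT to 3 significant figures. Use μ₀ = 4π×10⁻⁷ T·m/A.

At the centre of a circular loop the Biot–Savart law gives B = μ₀I/(2R).
B = (4π×10⁻⁷ × 0.395) / (2 × 0.00572) = 4.34×10⁻⁵ T.

B ≈ 43.4 μT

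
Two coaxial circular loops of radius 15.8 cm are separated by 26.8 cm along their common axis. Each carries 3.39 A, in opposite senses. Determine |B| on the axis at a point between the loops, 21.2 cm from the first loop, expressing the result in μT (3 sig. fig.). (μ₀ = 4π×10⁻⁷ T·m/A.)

Each loop contributes B = μ₀IR²/[2(R²+z²)^(3/2)] on the axis, with z measured from that loop.
Loop 1 (z = 0.212 m): B₁ = 2.88×10⁻⁶ T. Loop 2 (z = 0.056 m): B₂ = 1.13×10⁻⁵ T.
The fields oppose: B = |B₁ − B₂| = 8.41×10⁻⁶ T.

B ≈ 8.41 μT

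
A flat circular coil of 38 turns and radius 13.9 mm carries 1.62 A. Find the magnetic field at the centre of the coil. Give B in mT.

For an N-turn flat coil, B = Nμ₀I/(2R) with R = 0.0139 m.
B = 38 × 7.32×10⁻⁵ T = 2.78×10⁻³ T.

B ≈ 2.78 mT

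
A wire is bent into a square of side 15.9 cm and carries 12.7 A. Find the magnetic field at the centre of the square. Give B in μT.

B ≈ 90.4 μT

Each side is a finite straight segment at perpendicular distance d = a/(2 tan(π/4)) = 0.0795 m from the centre, with end-angles ±π/4.
One side contributes B₁ = (μ₀I/4πd)·2 sin(π/4) = 2.26×10⁻⁵ T.
All 4 sides add in the same direction: B = 4 × 2.26×10⁻⁵ = 9.04×10⁻⁵ T.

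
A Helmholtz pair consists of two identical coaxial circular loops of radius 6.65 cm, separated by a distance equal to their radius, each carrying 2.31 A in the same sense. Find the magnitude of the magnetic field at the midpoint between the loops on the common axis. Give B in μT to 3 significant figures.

Each loop contributes B = μ₀IR²/[2(R²+z²)^(3/2)] on the axis, with z measured from that loop.
Loop 1 (z = 0.03325 m): B₁ = 1.56×10⁻⁵ T. Loop 2 (z = 0.03325 m): B₂ = 1.56×10⁻⁵ T.
The fields add: B = B₁ + B₂ = 3.12×10⁻⁵ T.

B ≈ 31.2 μT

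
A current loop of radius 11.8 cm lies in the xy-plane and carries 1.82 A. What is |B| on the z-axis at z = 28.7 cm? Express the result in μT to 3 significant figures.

On the axis of a circular loop, B = μ₀IR² / [2(R²+z²)^(3/2)].
R² + z² = (0.118)² + (0.287)² = 0.09629 m², and (R²+z²)^(3/2) = 2.99×10⁻² m³.
B = (4π×10⁻⁷ × 1.82 × 0.01392) / (2 × 2.99×10⁻²) = 5.33×10⁻⁷ T.

B ≈ 0.533 μT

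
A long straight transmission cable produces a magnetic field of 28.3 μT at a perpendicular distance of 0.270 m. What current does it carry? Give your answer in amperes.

For a long straight wire B = μ₀I/(2πd), so I = 2πdB/μ₀.
I = 2π × 0.27 × 2.83×10⁻⁵ / (4π×10⁻⁷) = 38.2 A.

I ≈ 38.2 A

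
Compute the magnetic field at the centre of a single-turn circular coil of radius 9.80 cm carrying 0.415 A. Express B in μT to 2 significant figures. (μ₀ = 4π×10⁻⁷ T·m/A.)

At the centre of a circular loop the Biot–Savart law gives B = μ₀I/(2R).
B = (4π×10⁻⁷ × 0.415) / (2 × 0.098) = 2.66×10⁻⁶ T.

B ≈ 2.7 μT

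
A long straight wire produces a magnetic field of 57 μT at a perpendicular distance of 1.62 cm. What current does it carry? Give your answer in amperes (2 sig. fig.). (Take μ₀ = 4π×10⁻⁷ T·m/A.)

I ≈ 4.6 A

For a long straight wire B = μ₀I/(2πd), so I = 2πdB/μ₀.
I = 2π × 0.0162 × 5.70×10⁻⁵ / (4π×10⁻⁷) = 4.62 A.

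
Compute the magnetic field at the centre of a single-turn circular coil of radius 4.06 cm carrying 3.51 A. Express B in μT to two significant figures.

B ≈ 54 μT

At the centre of a circular loop the Biot–Savart law gives B = μ₀I/(2R).
B = (4π×10⁻⁷ × 3.51) / (2 × 0.0406) = 5.43×10⁻⁵ T.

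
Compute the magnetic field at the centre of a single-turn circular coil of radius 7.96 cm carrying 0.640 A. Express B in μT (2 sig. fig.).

B ≈ 5.1 μT

At the centre of a circular loop the Biot–Savart law gives B = μ₀I/(2R).
B = (4π×10⁻⁷ × 0.640) / (2 × 0.0796) = 5.05×10⁻⁶ T.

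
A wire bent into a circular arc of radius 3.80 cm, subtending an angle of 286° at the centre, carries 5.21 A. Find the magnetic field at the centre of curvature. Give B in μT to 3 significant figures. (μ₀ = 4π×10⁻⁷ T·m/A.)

B ≈ 68.4 μT

The Biot–Savart field of a circular arc at its centre is B = μ₀Iφ/(4πR), with φ = 4.992 rad.
B = (4π×10⁻⁷ × 5.21 × 4.992) / (4π × 0.038) = 6.84×10⁻⁵ T.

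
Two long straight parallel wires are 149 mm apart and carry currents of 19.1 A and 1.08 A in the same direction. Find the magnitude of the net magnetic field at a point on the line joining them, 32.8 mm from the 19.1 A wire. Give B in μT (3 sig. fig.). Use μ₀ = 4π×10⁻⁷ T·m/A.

B ≈ 115 μT

Each long wire gives B = μ₀I/(2πd). Distances are d₁ = 0.0328 m and d₂ = 0.1162 m.
B₁ = 1.16×10⁻⁴ T, B₂ = 1.86×10⁻⁶ T.
Between parallel currents the two contributions point in opposite directions, so they subtract. B = |B₁ − B₂| = |1.16×10⁻⁴ − 1.86×10⁻⁶| = 1.15×10⁻⁴ T.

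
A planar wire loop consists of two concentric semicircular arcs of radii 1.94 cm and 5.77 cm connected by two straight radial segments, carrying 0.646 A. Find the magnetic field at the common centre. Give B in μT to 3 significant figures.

The radial connectors point toward the centre, so dl × r̂ = 0 and they contribute nothing.
Each semicircle gives μ₀I/(4R): inner arc 1.05×10⁻⁵ T, outer arc 3.52×10⁻⁶ T.
The two arcs carry current in opposite angular senses, so their fields oppose: B = |1.05×10⁻⁵ − 3.52×10⁻⁶| = 6.94×10⁻⁶ T.

B ≈ 6.94 μT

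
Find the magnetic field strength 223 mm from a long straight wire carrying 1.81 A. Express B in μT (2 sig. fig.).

For an infinitely long straight wire, B = μ₀I/(2πd).
B = (4π×10⁻⁷ × 1.81) / (2π × 0.223) = 1.62×10⁻⁶ T.

B ≈ 1.6 μT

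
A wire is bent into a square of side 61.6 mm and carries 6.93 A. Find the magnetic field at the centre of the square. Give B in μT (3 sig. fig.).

Each side is a finite straight segment at perpendicular distance d = a/(2 tan(π/4)) = 0.0308 m from the centre, with end-angles ±π/4.
One side contributes B₁ = (μ₀I/4πd)·2 sin(π/4) = 3.18×10⁻⁵ T.
All 4 sides add in the same direction: B = 4 × 3.18×10⁻⁵ = 1.27×10⁻⁴ T.

B ≈ 127 μT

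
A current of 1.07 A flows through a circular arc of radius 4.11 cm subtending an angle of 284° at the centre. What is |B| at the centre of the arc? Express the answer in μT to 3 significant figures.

The Biot–Savart field of a circular arc at its centre is B = μ₀Iφ/(4πR), with φ = 4.957 rad.
B = (4π×10⁻⁷ × 1.07 × 4.957) / (4π × 0.0411) = 1.29×10⁻⁵ T.

B ≈ 12.9 μT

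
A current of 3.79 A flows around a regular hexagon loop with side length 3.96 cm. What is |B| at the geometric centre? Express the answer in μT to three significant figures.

Each side is a finite straight segment at perpendicular distance d = a/(2 tan(π/6)) = 0.03429 m from the centre, with end-angles ±π/6.
One side contributes B₁ = (μ₀I/4πd)·2 sin(π/6) = 1.11×10⁻⁵ T.
All 6 sides add in the same direction: B = 6 × 1.11×10⁻⁵ = 6.63×10⁻⁵ T.

B ≈ 66.3 μT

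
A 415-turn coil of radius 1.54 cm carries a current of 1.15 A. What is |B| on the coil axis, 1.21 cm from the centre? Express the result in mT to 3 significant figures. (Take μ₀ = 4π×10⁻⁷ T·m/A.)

B ≈ 9.47 mT

For an N-turn flat coil, B = Nμ₀IR²/[2(R²+z²)^(3/2)] with R = 0.0154 m, z = 0.0121 m.
B = 415 × 2.28×10⁻⁵ T = 9.47×10⁻³ T.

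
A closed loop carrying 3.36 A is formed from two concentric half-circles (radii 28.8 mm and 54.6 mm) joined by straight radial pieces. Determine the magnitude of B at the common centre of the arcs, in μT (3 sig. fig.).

The radial connectors point toward the centre, so dl × r̂ = 0 and they contribute nothing.
Each semicircle gives μ₀I/(4R): inner arc 3.67×10⁻⁵ T, outer arc 1.93×10⁻⁵ T.
The two arcs carry current in opposite angular senses, so their fields oppose: B = |3.67×10⁻⁵ − 1.93×10⁻⁵| = 1.73×10⁻⁵ T.

B ≈ 17.3 μT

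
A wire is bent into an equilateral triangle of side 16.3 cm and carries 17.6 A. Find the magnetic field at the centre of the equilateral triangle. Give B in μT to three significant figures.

B ≈ 194 μT

Each side is a finite straight segment at perpendicular distance d = a/(2 tan(π/3)) = 0.04705 m from the centre, with end-angles ±π/3.
One side contributes B₁ = (μ₀I/4πd)·2 sin(π/3) = 6.48×10⁻⁵ T.
All 3 sides add in the same direction: B = 3 × 6.48×10⁻⁵ = 1.94×10⁻⁴ T.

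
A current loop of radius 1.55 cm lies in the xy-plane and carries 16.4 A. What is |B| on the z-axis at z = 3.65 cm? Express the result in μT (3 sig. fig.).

On the axis of a circular loop, B = μ₀IR² / [2(R²+z²)^(3/2)].
R² + z² = (0.0155)² + (0.0365)² = 0.001572 m², and (R²+z²)^(3/2) = 6.24×10⁻⁵ m³.
B = (4π×10⁻⁷ × 16.4 × 0.0002403) / (2 × 6.24×10⁻⁵) = 3.97×10⁻⁵ T.

B ≈ 39.7 μT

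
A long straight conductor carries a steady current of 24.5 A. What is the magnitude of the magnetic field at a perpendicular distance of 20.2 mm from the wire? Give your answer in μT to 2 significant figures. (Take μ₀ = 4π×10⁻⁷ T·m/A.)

For an infinitely long straight wire, B = μ₀I/(2πd).
B = (4π×10⁻⁷ × 24.5) / (2π × 0.0202) = 2.43×10⁻⁴ T.

B ≈ 240 μT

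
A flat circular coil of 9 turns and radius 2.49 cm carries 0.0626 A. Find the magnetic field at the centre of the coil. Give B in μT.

For an N-turn flat coil, B = Nμ₀I/(2R) with R = 0.0249 m.
B = 9 × 1.58×10⁻⁶ T = 1.42×10⁻⁵ T.

B ≈ 14.2 μT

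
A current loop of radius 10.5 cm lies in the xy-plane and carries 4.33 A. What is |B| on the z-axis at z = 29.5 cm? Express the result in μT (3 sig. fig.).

B ≈ 0.977 μT

On the axis of a circular loop, B = μ₀IR² / [2(R²+z²)^(3/2)].
R² + z² = (0.105)² + (0.295)² = 0.09805 m², and (R²+z²)^(3/2) = 3.07×10⁻² m³.
B = (4π×10⁻⁷ × 4.33 × 0.01102) / (2 × 3.07×10⁻²) = 9.77×10⁻⁷ T.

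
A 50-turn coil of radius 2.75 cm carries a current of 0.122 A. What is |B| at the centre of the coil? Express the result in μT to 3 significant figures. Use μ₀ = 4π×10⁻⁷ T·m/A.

B ≈ 139 μT

For an N-turn flat coil, B = Nμ₀I/(2R) with R = 0.0275 m.
B = 50 × 2.79×10⁻⁶ T = 1.39×10⁻⁴ T.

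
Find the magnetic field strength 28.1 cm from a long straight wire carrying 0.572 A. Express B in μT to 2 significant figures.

For an infinitely long straight wire, B = μ₀I/(2πd).
B = (4π×10⁻⁷ × 0.572) / (2π × 0.281) = 4.07×10⁻⁷ T.

B ≈ 0.41 μT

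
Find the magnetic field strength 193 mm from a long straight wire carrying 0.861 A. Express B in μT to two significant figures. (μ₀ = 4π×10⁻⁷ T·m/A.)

For an infinitely long straight wire, B = μ₀I/(2πd).
B = (4π×10⁻⁷ × 0.861) / (2π × 0.193) = 8.92×10⁻⁷ T.

B ≈ 0.89 μT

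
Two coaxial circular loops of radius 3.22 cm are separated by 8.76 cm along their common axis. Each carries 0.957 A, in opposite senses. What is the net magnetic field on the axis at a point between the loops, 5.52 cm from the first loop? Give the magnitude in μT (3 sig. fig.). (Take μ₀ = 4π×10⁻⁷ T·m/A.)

Each loop contributes B = μ₀IR²/[2(R²+z²)^(3/2)] on the axis, with z measured from that loop.
Loop 1 (z = 0.0552 m): B₁ = 2.39×10⁻⁶ T. Loop 2 (z = 0.0324 m): B₂ = 6.54×10⁻⁶ T.
The fields oppose: B = |B₁ − B₂| = 4.15×10⁻⁶ T.

B ≈ 4.15 μT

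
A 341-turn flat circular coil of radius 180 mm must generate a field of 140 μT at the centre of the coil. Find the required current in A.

I ≈ 0.118 A

For an N-turn coil, B = Nμ₀I/(2R) with R = 0.18 m, so I = 2RB/(Nμ₀) = 2 × 0.18 × 1.40×10⁻⁴ / (341 × 4π×10⁻⁷) = 0.118 A.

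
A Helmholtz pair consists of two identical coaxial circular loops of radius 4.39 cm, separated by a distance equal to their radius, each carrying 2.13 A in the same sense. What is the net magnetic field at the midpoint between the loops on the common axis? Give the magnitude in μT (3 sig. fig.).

Each loop contributes B = μ₀IR²/[2(R²+z²)^(3/2)] on the axis, with z measured from that loop.
Loop 1 (z = 0.02195 m): B₁ = 2.18×10⁻⁵ T. Loop 2 (z = 0.02195 m): B₂ = 2.18×10⁻⁵ T.
The fields add: B = B₁ + B₂ = 4.36×10⁻⁵ T.

B ≈ 43.6 μT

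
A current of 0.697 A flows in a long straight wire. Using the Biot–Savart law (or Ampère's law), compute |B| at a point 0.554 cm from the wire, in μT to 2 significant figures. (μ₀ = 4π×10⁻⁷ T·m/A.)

B ≈ 25 μT

For an infinitely long straight wire, B = μ₀I/(2πd).
B = (4π×10⁻⁷ × 0.697) / (2π × 0.00554) = 2.52×10⁻⁵ T.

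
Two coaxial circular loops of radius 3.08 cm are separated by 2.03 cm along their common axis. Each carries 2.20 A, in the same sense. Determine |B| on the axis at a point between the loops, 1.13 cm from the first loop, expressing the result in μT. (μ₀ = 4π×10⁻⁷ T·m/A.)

B ≈ 76.8 μT

Each loop contributes B = μ₀IR²/[2(R²+z²)^(3/2)] on the axis, with z measured from that loop.
Loop 1 (z = 0.0113 m): B₁ = 3.71×10⁻⁵ T. Loop 2 (z = 0.009 m): B₂ = 3.97×10⁻⁵ T.
The fields add: B = B₁ + B₂ = 7.68×10⁻⁵ T.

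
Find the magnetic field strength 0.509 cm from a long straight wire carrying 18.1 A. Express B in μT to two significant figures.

For an infinitely long straight wire, B = μ₀I/(2πd).
B = (4π×10⁻⁷ × 18.1) / (2π × 0.00509) = 7.11×10⁻⁴ T.

B ≈ 710 μT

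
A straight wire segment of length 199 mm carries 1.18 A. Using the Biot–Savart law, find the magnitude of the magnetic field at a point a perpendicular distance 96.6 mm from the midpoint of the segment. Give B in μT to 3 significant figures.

B ≈ 1.75 μT

For a finite straight segment, B = (μ₀I/4πd)(sinθ₁ + sinθ₂), where θ₁, θ₂ are the angles from the perpendicular to each end.
The perpendicular from the point meets the wire at its midpoint, so each end is L/2 = 0.0995 m away along the wire.
sinθ₁ = 0.0995/√(0.0995²+0.0966²) = 0.7175; sinθ₂ = 0.0995/√(0.0995²+0.0966²) = 0.7175.
B = (4π×10⁻⁷ × 1.18) / (4π × 0.0966) × (0.7175 + 0.7175) = 1.75×10⁻⁶ T.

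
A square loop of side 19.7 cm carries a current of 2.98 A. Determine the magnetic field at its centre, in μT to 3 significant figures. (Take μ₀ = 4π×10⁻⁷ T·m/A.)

B ≈ 17.1 μT

Each side is a finite straight segment at perpendicular distance d = a/(2 tan(π/4)) = 0.0985 m from the centre, with end-angles ±π/4.
One side contributes B₁ = (μ₀I/4πd)·2 sin(π/4) = 4.28×10⁻⁶ T.
All 4 sides add in the same direction: B = 4 × 4.28×10⁻⁶ = 1.71×10⁻⁵ T.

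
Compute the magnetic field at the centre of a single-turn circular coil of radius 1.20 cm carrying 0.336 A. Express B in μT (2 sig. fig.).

B ≈ 18 μT

At the centre of a circular loop the Biot–Savart law gives B = μ₀I/(2R).
B = (4π×10⁻⁷ × 0.336) / (2 × 0.012) = 1.76×10⁻⁵ T.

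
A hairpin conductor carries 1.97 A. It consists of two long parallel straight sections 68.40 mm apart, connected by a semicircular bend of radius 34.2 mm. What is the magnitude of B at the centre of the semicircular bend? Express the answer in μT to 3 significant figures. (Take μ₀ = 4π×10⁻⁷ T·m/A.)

The semicircular arc contributes B_arc = μ₀I·π/(4πR) = μ₀I/(4R) = 1.81×10⁻⁵ T.
Each semi-infinite lead is at perpendicular distance R = 0.0342 m from the centre, with the perpendicular foot at its near end, so it contributes μ₀I/(4πR); both point the same way, together 1.15×10⁻⁵ T.
Arc and leads all point the same direction: B = 1.81×10⁻⁵ + 1.15×10⁻⁵ = 2.96×10⁻⁵ T.

B ≈ 29.6 μT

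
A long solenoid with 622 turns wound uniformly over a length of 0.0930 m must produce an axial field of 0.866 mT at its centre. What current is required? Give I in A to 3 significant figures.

Inside a long solenoid B = μ₀nI with n = 6688 m⁻¹, so I = B/(μ₀n).
I = 8.66×10⁻⁴ / (4π×10⁻⁷ × 6688) = 0.103 A.

I ≈ 0.103 A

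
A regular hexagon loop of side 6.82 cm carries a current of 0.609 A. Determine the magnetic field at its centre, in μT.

B ≈ 6.19 μT

Each side is a finite straight segment at perpendicular distance d = a/(2 tan(π/6)) = 0.05906 m from the centre, with end-angles ±π/6.
One side contributes B₁ = (μ₀I/4πd)·2 sin(π/6) = 1.03×10⁻⁶ T.
All 6 sides add in the same direction: B = 6 × 1.03×10⁻⁶ = 6.19×10⁻⁶ T.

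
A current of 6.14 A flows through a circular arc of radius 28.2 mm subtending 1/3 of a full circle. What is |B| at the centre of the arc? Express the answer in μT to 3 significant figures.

B ≈ 45.6 μT

The Biot–Savart field of a circular arc at its centre is B = μ₀Iφ/(4πR), with φ = 2.094 rad.
B = (4π×10⁻⁷ × 6.14 × 2.094) / (4π × 0.0282) = 4.56×10⁻⁵ T.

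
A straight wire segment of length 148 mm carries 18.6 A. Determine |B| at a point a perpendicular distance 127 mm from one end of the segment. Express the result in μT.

B ≈ 11.1 μT

For a finite straight segment, B = (μ₀I/4πd)(sinθ₁ + sinθ₂), where θ₁, θ₂ are the angles from the perpendicular to each end.
The perpendicular foot is at one end, so the two end-offsets along the wire are 0 and L = 0.148 m.
sinθ₁ = 0/√(0²+0.127²) = 0.0000; sinθ₂ = 0.148/√(0.148²+0.127²) = 0.7589.
B = (4π×10⁻⁷ × 18.6) / (4π × 0.127) × (0.0000 + 0.7589) = 1.11×10⁻⁵ T.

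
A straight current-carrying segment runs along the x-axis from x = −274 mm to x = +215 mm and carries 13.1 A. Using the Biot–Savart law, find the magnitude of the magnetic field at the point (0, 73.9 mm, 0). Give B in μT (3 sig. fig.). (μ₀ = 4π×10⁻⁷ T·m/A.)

For a finite straight segment, B = (μ₀I/4πd)(sinθ₁ + sinθ₂), where θ₁, θ₂ are the angles from the perpendicular to each end.
The perpendicular distance is d = 0.0739 m; the end-offsets along the wire are a = 0.274 m and b = 0.215 m.
sinθ₁ = 0.274/√(0.274²+0.0739²) = 0.9655; sinθ₂ = 0.215/√(0.215²+0.0739²) = 0.9457.
B = (4π×10⁻⁷ × 13.1) / (4π × 0.0739) × (0.9655 + 0.9457) = 3.39×10⁻⁵ T.

B ≈ 33.9 μT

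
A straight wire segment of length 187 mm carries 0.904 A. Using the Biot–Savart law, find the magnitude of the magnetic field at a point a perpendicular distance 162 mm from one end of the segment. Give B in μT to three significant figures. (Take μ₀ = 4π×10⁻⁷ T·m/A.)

For a finite straight segment, B = (μ₀I/4πd)(sinθ₁ + sinθ₂), where θ₁, θ₂ are the angles from the perpendicular to each end.
The perpendicular foot is at one end, so the two end-offsets along the wire are 0 and L = 0.187 m.
sinθ₁ = 0/√(0²+0.162²) = 0.0000; sinθ₂ = 0.187/√(0.187²+0.162²) = 0.7558.
B = (4π×10⁻⁷ × 0.904) / (4π × 0.162) × (0.0000 + 0.7558) = 4.22×10⁻⁷ T.

B ≈ 0.422 μT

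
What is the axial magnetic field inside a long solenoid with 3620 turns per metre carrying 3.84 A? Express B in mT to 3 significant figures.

B ≈ 17.5 mT

Inside a long solenoid, B = μ₀nI with n = 3620 turns/m.
B = 4π×10⁻⁷ × 3620 × 3.84 = 1.75×10⁻² T.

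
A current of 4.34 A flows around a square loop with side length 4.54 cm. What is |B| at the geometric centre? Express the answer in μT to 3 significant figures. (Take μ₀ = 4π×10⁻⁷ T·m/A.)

B ≈ 108 μT

Each side is a finite straight segment at perpendicular distance d = a/(2 tan(π/4)) = 0.0227 m from the centre, with end-angles ±π/4.
One side contributes B₁ = (μ₀I/4πd)·2 sin(π/4) = 2.70×10⁻⁵ T.
All 4 sides add in the same direction: B = 4 × 2.70×10⁻⁵ = 1.08×10⁻⁴ T.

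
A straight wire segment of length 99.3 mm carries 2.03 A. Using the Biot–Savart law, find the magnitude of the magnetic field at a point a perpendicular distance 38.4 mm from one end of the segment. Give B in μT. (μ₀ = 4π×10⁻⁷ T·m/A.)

For a finite straight segment, B = (μ₀I/4πd)(sinθ₁ + sinθ₂), where θ₁, θ₂ are the angles from the perpendicular to each end.
The perpendicular foot is at one end, so the two end-offsets along the wire are 0 and L = 0.0993 m.
sinθ₁ = 0/√(0²+0.0384²) = 0.0000; sinθ₂ = 0.0993/√(0.0993²+0.0384²) = 0.9327.
B = (4π×10⁻⁷ × 2.03) / (4π × 0.0384) × (0.0000 + 0.9327) = 4.93×10⁻⁶ T.

B ≈ 4.93 μT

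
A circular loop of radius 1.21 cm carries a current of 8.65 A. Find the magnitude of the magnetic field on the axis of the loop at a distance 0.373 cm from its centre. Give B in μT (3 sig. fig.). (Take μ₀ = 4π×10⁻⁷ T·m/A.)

On the axis of a circular loop, B = μ₀IR² / [2(R²+z²)^(3/2)].
R² + z² = (0.0121)² + (0.00373)² = 0.0001603 m², and (R²+z²)^(3/2) = 2.03×10⁻⁶ m³.
B = (4π×10⁻⁷ × 8.65 × 0.0001464) / (2 × 2.03×10⁻⁶) = 3.92×10⁻⁴ T.

B ≈ 392 μT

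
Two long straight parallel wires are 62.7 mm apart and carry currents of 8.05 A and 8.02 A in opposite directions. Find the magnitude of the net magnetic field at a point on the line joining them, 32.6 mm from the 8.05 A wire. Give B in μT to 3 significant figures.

Each long wire gives B = μ₀I/(2πd). Distances are d₁ = 0.0326 m and d₂ = 0.0301 m.
B₁ = 4.94×10⁻⁵ T, B₂ = 5.33×10⁻⁵ T.
Between antiparallel currents both contributions point the same way, so they add. B = B₁ + B₂ = 4.94×10⁻⁵ + 5.33×10⁻⁵ = 1.03×10⁻⁴ T.

B ≈ 103 μT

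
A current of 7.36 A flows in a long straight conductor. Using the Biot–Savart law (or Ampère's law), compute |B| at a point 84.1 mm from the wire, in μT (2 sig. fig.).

For an infinitely long straight wire, B = μ₀I/(2πd).
B = (4π×10⁻⁷ × 7.36) / (2π × 0.0841) = 1.75×10⁻⁵ T.

B ≈ 18 μT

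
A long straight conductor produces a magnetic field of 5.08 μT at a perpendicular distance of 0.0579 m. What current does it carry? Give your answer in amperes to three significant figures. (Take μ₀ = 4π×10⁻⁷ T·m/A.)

For a long straight wire B = μ₀I/(2πd), so I = 2πdB/μ₀.
I = 2π × 0.0579 × 5.08×10⁻⁶ / (4π×10⁻⁷) = 1.47 A.

I ≈ 1.47 A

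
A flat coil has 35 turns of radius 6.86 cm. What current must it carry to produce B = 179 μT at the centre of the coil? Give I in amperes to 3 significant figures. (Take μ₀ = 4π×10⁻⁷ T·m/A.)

For an N-turn coil, B = Nμ₀I/(2R) with R = 0.0686 m, so I = 2RB/(Nμ₀) = 2 × 0.0686 × 1.79×10⁻⁴ / (35 × 4π×10⁻⁷) = 0.558 A.

I ≈ 0.558 A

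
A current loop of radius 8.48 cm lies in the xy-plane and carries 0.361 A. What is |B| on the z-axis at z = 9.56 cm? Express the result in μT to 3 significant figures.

On the axis of a circular loop, B = μ₀IR² / [2(R²+z²)^(3/2)].
R² + z² = (0.0848)² + (0.0956)² = 0.01633 m², and (R²+z²)^(3/2) = 2.09×10⁻³ m³.
B = (4π×10⁻⁷ × 0.361 × 0.007191) / (2 × 2.09×10⁻³) = 7.82×10⁻⁷ T.

B ≈ 0.782 μT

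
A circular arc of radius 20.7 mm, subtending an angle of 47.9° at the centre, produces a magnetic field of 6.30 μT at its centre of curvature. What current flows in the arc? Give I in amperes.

I ≈ 1.56 A

For a circular arc, B = μ₀Iφ/(4πR) with φ in radians; here φ = 0.836 rad.
So I = 4πRB/(μ₀φ) = 4π × 0.0207 × 6.30×10⁻⁶ / (4π×10⁻⁷ × 0.836) = 1.56 A.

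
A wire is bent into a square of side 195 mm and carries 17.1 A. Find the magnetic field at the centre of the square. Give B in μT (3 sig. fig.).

Each side is a finite straight segment at perpendicular distance d = a/(2 tan(π/4)) = 0.0975 m from the centre, with end-angles ±π/4.
One side contributes B₁ = (μ₀I/4πd)·2 sin(π/4) = 2.48×10⁻⁵ T.
All 4 sides add in the same direction: B = 4 × 2.48×10⁻⁵ = 9.92×10⁻⁵ T.

B ≈ 99.2 μT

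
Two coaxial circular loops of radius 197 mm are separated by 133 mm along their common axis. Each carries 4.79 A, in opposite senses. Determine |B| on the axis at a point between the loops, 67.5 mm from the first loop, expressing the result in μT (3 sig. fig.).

Each loop contributes B = μ₀IR²/[2(R²+z²)^(3/2)] on the axis, with z measured from that loop.
Loop 1 (z = 0.0675 m): B₁ = 1.29×10⁻⁵ T. Loop 2 (z = 0.0655 m): B₂ = 1.31×10⁻⁵ T.
The fields oppose: B = |B₁ − B₂| = 1.20×10⁻⁷ T.

B ≈ 0.120 μT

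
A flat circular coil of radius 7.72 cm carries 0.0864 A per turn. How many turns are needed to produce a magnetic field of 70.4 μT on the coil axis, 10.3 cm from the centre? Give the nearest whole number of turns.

N = 464

For an N-turn coil, B = Nμ₀IR²/[2(R²+z²)^(3/2)]. A single turn gives B₁ = 1.52×10⁻⁷ T with R = 0.0772 m, z = 0.103 m.
N = B/B₁ = 7.04×10⁻⁵ / 1.52×10⁻⁷ = 464.07.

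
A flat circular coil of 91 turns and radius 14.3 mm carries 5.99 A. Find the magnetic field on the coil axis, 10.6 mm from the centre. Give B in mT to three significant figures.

For an N-turn flat coil, B = Nμ₀IR²/[2(R²+z²)^(3/2)] with R = 0.0143 m, z = 0.0106 m.
B = 91 × 1.36×10⁻⁴ T = 1.24×10⁻² T.

B ≈ 12.4 mT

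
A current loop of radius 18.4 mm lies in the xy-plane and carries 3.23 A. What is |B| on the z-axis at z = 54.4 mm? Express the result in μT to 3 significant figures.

On the axis of a circular loop, B = μ₀IR² / [2(R²+z²)^(3/2)].
R² + z² = (0.0184)² + (0.0544)² = 0.003298 m², and (R²+z²)^(3/2) = 1.89×10⁻⁴ m³.
B = (4π×10⁻⁷ × 3.23 × 0.0003386) / (2 × 1.89×10⁻⁴) = 3.63×10⁻⁶ T.

B ≈ 3.63 μT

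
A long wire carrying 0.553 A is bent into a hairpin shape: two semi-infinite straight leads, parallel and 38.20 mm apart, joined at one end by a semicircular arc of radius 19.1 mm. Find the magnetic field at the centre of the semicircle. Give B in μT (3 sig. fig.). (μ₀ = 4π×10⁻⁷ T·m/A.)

The semicircular arc contributes B_arc = μ₀I·π/(4πR) = μ₀I/(4R) = 9.10×10⁻⁶ T.
Each semi-infinite lead is at perpendicular distance R = 0.0191 m from the centre, with the perpendicular foot at its near end, so it contributes μ₀I/(4πR); both point the same way, together 5.79×10⁻⁶ T.
Arc and leads all point the same direction: B = 9.10×10⁻⁶ + 5.79×10⁻⁶ = 1.49×10⁻⁵ T.

B ≈ 14.9 μT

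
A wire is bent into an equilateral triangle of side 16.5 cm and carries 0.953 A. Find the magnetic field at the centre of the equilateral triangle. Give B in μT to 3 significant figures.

Each side is a finite straight segment at perpendicular distance d = a/(2 tan(π/3)) = 0.04763 m from the centre, with end-angles ±π/3.
One side contributes B₁ = (μ₀I/4πd)·2 sin(π/3) = 3.47×10⁻⁶ T.
All 3 sides add in the same direction: B = 3 × 3.47×10⁻⁶ = 1.04×10⁻⁵ T.

B ≈ 10.4 μT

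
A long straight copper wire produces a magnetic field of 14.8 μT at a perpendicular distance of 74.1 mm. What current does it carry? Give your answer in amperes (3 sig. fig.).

For a long straight wire B = μ₀I/(2πd), so I = 2πdB/μ₀.
I = 2π × 0.0741 × 1.48×10⁻⁵ / (4π×10⁻⁷) = 5.48 A.

I ≈ 5.48 A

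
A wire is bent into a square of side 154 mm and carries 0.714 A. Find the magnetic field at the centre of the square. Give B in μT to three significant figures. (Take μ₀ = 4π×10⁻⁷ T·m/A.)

Each side is a finite straight segment at perpendicular distance d = a/(2 tan(π/4)) = 0.077 m from the centre, with end-angles ±π/4.
One side contributes B₁ = (μ₀I/4πd)·2 sin(π/4) = 1.31×10⁻⁶ T.
All 4 sides add in the same direction: B = 4 × 1.31×10⁻⁶ = 5.25×10⁻⁶ T.

B ≈ 5.25 μT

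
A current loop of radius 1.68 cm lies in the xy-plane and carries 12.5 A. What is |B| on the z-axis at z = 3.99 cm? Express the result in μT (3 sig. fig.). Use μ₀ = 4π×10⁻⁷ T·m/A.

B ≈ 27.3 μT

On the axis of a circular loop, B = μ₀IR² / [2(R²+z²)^(3/2)].
R² + z² = (0.0168)² + (0.0399)² = 0.001874 m², and (R²+z²)^(3/2) = 8.11×10⁻⁵ m³.
B = (4π×10⁻⁷ × 12.5 × 0.0002822) / (2 × 8.11×10⁻⁵) = 2.73×10⁻⁵ T.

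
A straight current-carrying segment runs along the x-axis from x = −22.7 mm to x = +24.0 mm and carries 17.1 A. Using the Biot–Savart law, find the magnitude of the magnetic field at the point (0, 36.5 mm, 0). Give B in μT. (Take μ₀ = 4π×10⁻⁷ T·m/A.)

B ≈ 50.5 μT

For a finite straight segment, B = (μ₀I/4πd)(sinθ₁ + sinθ₂), where θ₁, θ₂ are the angles from the perpendicular to each end.
The perpendicular distance is d = 0.0365 m; the end-offsets along the wire are a = 0.0227 m and b = 0.024 m.
sinθ₁ = 0.0227/√(0.0227²+0.0365²) = 0.5281; sinθ₂ = 0.024/√(0.024²+0.0365²) = 0.5494.
B = (4π×10⁻⁷ × 17.1) / (4π × 0.0365) × (0.5281 + 0.5494) = 5.05×10⁻⁵ T.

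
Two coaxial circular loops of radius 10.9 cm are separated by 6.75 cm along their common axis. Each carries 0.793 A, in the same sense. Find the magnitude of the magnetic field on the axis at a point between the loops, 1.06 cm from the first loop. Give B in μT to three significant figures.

B ≈ 7.69 μT

Each loop contributes B = μ₀IR²/[2(R²+z²)^(3/2)] on the axis, with z measured from that loop.
Loop 1 (z = 0.0106 m): B₁ = 4.51×10⁻⁶ T. Loop 2 (z = 0.0569 m): B₂ = 3.18×10⁻⁶ T.
The fields add: B = B₁ + B₂ = 7.69×10⁻⁶ T.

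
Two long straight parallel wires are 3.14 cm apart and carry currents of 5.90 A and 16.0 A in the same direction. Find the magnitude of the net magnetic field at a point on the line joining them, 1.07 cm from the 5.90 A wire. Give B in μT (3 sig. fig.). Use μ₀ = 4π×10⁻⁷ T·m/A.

B ≈ 44.3 μT

Each long wire gives B = μ₀I/(2πd). Distances are d₁ = 0.0107 m and d₂ = 0.0207 m.
B₁ = 1.10×10⁻⁴ T, B₂ = 1.55×10⁻⁴ T.
Between parallel currents the two contributions point in opposite directions, so they subtract. B = |B₁ − B₂| = |1.10×10⁻⁴ − 1.55×10⁻⁴| = 4.43×10⁻⁵ T.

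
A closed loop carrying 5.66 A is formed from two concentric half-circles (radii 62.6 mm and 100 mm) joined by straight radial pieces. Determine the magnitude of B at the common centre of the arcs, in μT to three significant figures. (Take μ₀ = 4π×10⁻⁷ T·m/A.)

B ≈ 10.6 μT

The radial connectors point toward the centre, so dl × r̂ = 0 and they contribute nothing.
Each semicircle gives μ₀I/(4R): inner arc 2.84×10⁻⁵ T, outer arc 1.78×10⁻⁵ T.
The two arcs carry current in opposite angular senses, so their fields oppose: B = |2.84×10⁻⁵ − 1.78×10⁻⁵| = 1.06×10⁻⁵ T.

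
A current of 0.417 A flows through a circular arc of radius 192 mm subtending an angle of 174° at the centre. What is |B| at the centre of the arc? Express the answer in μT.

B ≈ 0.660 μT

The Biot–Savart field of a circular arc at its centre is B = μ₀Iφ/(4πR), with φ = 3.037 rad.
B = (4π×10⁻⁷ × 0.417 × 3.037) / (4π × 0.192) = 6.60×10⁻⁷ T.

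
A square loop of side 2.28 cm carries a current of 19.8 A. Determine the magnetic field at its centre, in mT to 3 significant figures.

B ≈ 0.983 mT

Each side is a finite straight segment at perpendicular distance d = a/(2 tan(π/4)) = 0.0114 m from the centre, with end-angles ±π/4.
One side contributes B₁ = (μ₀I/4πd)·2 sin(π/4) = 2.46×10⁻⁴ T.
All 4 sides add in the same direction: B = 4 × 2.46×10⁻⁴ = 9.83×10⁻⁴ T.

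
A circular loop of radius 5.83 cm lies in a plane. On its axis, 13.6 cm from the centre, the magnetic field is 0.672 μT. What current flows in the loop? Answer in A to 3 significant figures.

I ≈ 1.02 A

On the axis of a loop, B = μ₀IR²/[2(R²+z²)^(3/2)], so I = 2B(R²+z²)^(3/2)/(μ₀R²).
R² + z² = 0.003399 + 0.0185 = 0.02189 m²; raised to 3/2 gives 3.24×10⁻³ m³.
I = 2 × 6.72×10⁻⁷ × 3.24×10⁻³ / (1.26×10⁻⁶ × 0.003399) = 1.02 A.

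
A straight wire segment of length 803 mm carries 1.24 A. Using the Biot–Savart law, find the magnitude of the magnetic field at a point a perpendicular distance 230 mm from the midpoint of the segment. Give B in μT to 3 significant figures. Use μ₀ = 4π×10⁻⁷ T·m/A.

For a finite straight segment, B = (μ₀I/4πd)(sinθ₁ + sinθ₂), where θ₁, θ₂ are the angles from the perpendicular to each end.
The perpendicular from the point meets the wire at its midpoint, so each end is L/2 = 0.4015 m away along the wire.
sinθ₁ = 0.4015/√(0.4015²+0.23²) = 0.8677; sinθ₂ = 0.4015/√(0.4015²+0.23²) = 0.8677.
B = (4π×10⁻⁷ × 1.24) / (4π × 0.23) × (0.8677 + 0.8677) = 9.36×10⁻⁷ T.

B ≈ 0.936 μT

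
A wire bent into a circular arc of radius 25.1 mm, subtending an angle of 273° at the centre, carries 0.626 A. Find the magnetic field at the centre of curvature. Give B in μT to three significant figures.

B ≈ 11.9 μT

The Biot–Savart field of a circular arc at its centre is B = μ₀Iφ/(4πR), with φ = 4.765 rad.
B = (4π×10⁻⁷ × 0.626 × 4.765) / (4π × 0.0251) = 1.19×10⁻⁵ T.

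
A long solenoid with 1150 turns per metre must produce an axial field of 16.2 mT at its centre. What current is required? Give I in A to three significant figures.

I ≈ 11.2 A

Inside a long solenoid B = μ₀nI with n = 1150 m⁻¹, so I = B/(μ₀n).
I = 1.62×10⁻² / (4π×10⁻⁷ × 1150) = 11.2 A.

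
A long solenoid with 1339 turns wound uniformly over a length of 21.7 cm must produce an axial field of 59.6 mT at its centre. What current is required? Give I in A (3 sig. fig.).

I ≈ 7.69 A

Inside a long solenoid B = μ₀nI with n = 6171 m⁻¹, so I = B/(μ₀n).
I = 5.96×10⁻² / (4π×10⁻⁷ × 6171) = 7.69 A.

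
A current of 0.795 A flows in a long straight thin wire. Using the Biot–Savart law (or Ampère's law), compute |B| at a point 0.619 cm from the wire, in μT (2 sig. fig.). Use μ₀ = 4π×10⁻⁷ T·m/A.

B ≈ 26 μT

For an infinitely long straight wire, B = μ₀I/(2πd).
B = (4π×10⁻⁷ × 0.795) / (2π × 0.00619) = 2.57×10⁻⁵ T.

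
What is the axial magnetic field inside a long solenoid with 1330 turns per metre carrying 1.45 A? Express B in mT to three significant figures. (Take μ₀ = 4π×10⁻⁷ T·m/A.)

B ≈ 2.42 mT

Inside a long solenoid, B = μ₀nI with n = 1330 turns/m.
B = 4π×10⁻⁷ × 1330 × 1.45 = 2.42×10⁻³ T.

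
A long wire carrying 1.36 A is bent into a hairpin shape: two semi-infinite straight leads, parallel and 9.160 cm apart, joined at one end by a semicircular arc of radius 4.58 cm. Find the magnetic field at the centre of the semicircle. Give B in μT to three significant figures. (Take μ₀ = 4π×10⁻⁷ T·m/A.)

B ≈ 15.3 μT

The semicircular arc contributes B_arc = μ₀I·π/(4πR) = μ₀I/(4R) = 9.33×10⁻⁶ T.
Each semi-infinite lead is at perpendicular distance R = 0.0458 m from the centre, with the perpendicular foot at its near end, so it contributes μ₀I/(4πR); both point the same way, together 5.94×10⁻⁶ T.
Arc and leads all point the same direction: B = 9.33×10⁻⁶ + 5.94×10⁻⁶ = 1.53×10⁻⁵ T.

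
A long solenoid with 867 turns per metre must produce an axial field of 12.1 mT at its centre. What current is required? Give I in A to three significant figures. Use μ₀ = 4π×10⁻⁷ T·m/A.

I ≈ 11.1 A

Inside a long solenoid B = μ₀nI with n = 867 m⁻¹, so I = B/(μ₀n).
I = 1.21×10⁻² / (4π×10⁻⁷ × 867) = 11.1 A.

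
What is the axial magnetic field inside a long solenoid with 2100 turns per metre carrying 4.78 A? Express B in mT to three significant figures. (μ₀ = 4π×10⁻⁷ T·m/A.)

B ≈ 12.6 mT

Inside a long solenoid, B = μ₀nI with n = 2100 turns/m.
B = 4π×10⁻⁷ × 2100 × 4.78 = 1.26×10⁻² T.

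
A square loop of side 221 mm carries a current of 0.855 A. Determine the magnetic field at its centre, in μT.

Each side is a finite straight segment at perpendicular distance d = a/(2 tan(π/4)) = 0.1105 m from the centre, with end-angles ±π/4.
One side contributes B₁ = (μ₀I/4πd)·2 sin(π/4) = 1.09×10⁻⁶ T.
All 4 sides add in the same direction: B = 4 × 1.09×10⁻⁶ = 4.38×10⁻⁶ T.

B ≈ 4.38 μT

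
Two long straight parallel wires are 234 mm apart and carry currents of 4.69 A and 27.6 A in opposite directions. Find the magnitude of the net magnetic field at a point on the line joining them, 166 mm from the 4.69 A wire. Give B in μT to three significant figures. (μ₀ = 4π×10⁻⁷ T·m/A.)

B ≈ 86.8 μT

Each long wire gives B = μ₀I/(2πd). Distances are d₁ = 0.166 m and d₂ = 0.068 m.
B₁ = 5.65×10⁻⁶ T, B₂ = 8.12×10⁻⁵ T.
Between antiparallel currents both contributions point the same way, so they add. B = B₁ + B₂ = 5.65×10⁻⁶ + 8.12×10⁻⁵ = 8.68×10⁻⁵ T.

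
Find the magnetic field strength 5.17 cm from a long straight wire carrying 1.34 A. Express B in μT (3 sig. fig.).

For an infinitely long straight wire, B = μ₀I/(2πd).
B = (4π×10⁻⁷ × 1.34) / (2π × 0.0517) = 5.18×10⁻⁶ T.

B ≈ 5.18 μT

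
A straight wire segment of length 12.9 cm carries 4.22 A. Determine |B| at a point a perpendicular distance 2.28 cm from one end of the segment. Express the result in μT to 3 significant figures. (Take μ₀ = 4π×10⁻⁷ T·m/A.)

For a finite straight segment, B = (μ₀I/4πd)(sinθ₁ + sinθ₂), where θ₁, θ₂ are the angles from the perpendicular to each end.
The perpendicular foot is at one end, so the two end-offsets along the wire are 0 and L = 0.129 m.
sinθ₁ = 0/√(0²+0.0228²) = 0.0000; sinθ₂ = 0.129/√(0.129²+0.0228²) = 0.9847.
B = (4π×10⁻⁷ × 4.22) / (4π × 0.0228) × (0.0000 + 0.9847) = 1.82×10⁻⁵ T.

B ≈ 18.2 μT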